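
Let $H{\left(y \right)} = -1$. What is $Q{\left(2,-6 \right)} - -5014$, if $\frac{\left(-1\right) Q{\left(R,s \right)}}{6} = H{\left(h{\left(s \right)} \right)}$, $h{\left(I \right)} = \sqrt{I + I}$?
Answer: $5020$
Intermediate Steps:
$h{\left(I \right)} = \sqrt{2} \sqrt{I}$ ($h{\left(I \right)} = \sqrt{2 I} = \sqrt{2} \sqrt{I}$)
$Q{\left(R,s \right)} = 6$ ($Q{\left(R,s \right)} = \left(-6\right) \left(-1\right) = 6$)
$Q{\left(2,-6 \right)} - -5014 = 6 - -5014 = 6 + 5014 = 5020$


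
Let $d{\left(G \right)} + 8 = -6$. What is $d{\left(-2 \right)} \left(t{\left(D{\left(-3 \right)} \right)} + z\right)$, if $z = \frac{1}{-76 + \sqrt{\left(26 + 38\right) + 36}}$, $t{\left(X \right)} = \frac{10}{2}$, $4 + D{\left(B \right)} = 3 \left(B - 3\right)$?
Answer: $- \frac{2303}{33} \approx -69.788$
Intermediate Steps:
$D{\left(B \right)} = -13 + 3 B$ ($D{\left(B \right)} = -4 + 3 \left(B - 3\right) = -4 + 3 \left(-3 + B\right) = -4 + \left(-9 + 3 B\right) = -13 + 3 B$)
$d{\left(G \right)} = -14$ ($d{\left(G \right)} = -8 - 6 = -14$)
$t{\left(X \right)} = 5$ ($t{\left(X \right)} = 10 \cdot \frac{1}{2} = 5$)
$z = - \frac{1}{66}$ ($z = \frac{1}{-76 + \sqrt{64 + 36}} = \frac{1}{-76 + \sqrt{100}} = \frac{1}{-76 + 10} = \frac{1}{-66} = - \frac{1}{66} \approx -0.015152$)
$d{\left(-2 \right)} \left(t{\left(D{\left(-3 \right)} \right)} + z\right) = - 14 \left(5 - \frac{1}{66}\right) = \left(-14\right) \frac{329}{66} = - \frac{2303}{33}$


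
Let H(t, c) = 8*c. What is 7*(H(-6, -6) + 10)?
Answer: -266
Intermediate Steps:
7*(H(-6, -6) + 10) = 7*(8*(-6) + 10) = 7*(-48 + 10) = 7*(-38) = -266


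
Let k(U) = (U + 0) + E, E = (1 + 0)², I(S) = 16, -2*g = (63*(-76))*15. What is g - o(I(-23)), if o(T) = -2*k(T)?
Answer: 35944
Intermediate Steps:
g = 35910 (g = -63*(-76)*15/2 = -(-2394)*15 = -½*(-71820) = 35910)
E = 1 (E = 1² = 1)
k(U) = 1 + U (k(U) = (U + 0) + 1 = U + 1 = 1 + U)
o(T) = -2 - 2*T (o(T) = -2*(1 + T) = -2 - 2*T)
g - o(I(-23)) = 35910 - (-2 - 2*16) = 35910 - (-2 - 32) = 35910 - 1*(-34) = 35910 + 34 = 35944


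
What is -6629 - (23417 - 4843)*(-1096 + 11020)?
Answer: -184335005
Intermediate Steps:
-6629 - (23417 - 4843)*(-1096 + 11020) = -6629 - 18574*9924 = -6629 - 1*184328376 = -6629 - 184328376 = -184335005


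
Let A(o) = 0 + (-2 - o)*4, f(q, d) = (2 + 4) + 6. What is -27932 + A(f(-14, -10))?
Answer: -27988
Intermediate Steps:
f(q, d) = 12 (f(q, d) = 6 + 6 = 12)
A(o) = -8 - 4*o (A(o) = 0 + (-8 - 4*o) = -8 - 4*o)
-27932 + A(f(-14, -10)) = -27932 + (-8 - 4*12) = -27932 + (-8 - 48) = -27932 - 56 = -27988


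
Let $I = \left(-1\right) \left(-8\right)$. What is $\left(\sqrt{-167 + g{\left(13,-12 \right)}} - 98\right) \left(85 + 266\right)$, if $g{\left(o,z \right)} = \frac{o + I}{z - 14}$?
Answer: $-34398 + \frac{27 i \sqrt{113438}}{2} \approx -34398.0 + 4546.9 i$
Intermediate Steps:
$I = 8$
$g{\left(o,z \right)} = \frac{8 + o}{-14 + z}$ ($g{\left(o,z \right)} = \frac{o + 8}{z - 14} = \frac{8 + o}{-14 + z}$)
$\left(\sqrt{-167 + g{\left(13,-12 \right)}} - 98\right) \left(85 + 266\right) = \left(\sqrt{-167 + \frac{8 + 13}{-14 - 12}} - 98\right) \left(85 + 266\right) = \left(\sqrt{-167 + \frac{1}{-26} \cdot 21} - 98\right) 351 = \left(\sqrt{-167 - \frac{21}{26}} - 98\right) 351 = \left(\sqrt{- \frac{4363}{26}} - 98\right) 351 = \left(\frac{i \sqrt{113438}}{26} - 98\right) 351 = \left(-98 + \frac{i \sqrt{113438}}{26}\right) 351 = -34398 + \frac{27 i \sqrt{113438}}{2}$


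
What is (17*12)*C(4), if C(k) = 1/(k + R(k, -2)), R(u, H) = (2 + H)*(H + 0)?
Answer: 51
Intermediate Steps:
R(u, H) = H*(2 + H) (R(u, H) = (2 + H)*H = H*(2 + H))
C(k) = 1/k (C(k) = 1/(k - 2*(2 - 2)) = 1/(k - 2*0) = 1/(k + 0) = 1/k)
(17*12)*C(4) = (17*12)/4 = 204*(¼) = 51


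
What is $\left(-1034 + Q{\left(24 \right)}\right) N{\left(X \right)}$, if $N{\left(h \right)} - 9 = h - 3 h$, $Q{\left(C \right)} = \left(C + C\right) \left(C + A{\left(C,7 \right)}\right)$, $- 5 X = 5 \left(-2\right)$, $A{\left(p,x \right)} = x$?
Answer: $2270$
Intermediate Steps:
$X = 2$ ($X = - \frac{5 \left(-2\right)}{5} = \left(- \frac{1}{5}\right) \left(-10\right) = 2$)
$Q{\left(C \right)} = 2 C \left(7 + C\right)$ ($Q{\left(C \right)} = \left(C + C\right) \left(C + 7\right) = 2 C \left(7 + C\right)$)
$N{\left(h \right)} = 9 - 2 h$ ($N{\left(h \right)} = 9 + \left(h - 3 h\right) = 9 - 2 h$)
$\left(-1034 + Q{\left(24 \right)}\right) N{\left(X \right)} = \left(-1034 + 2 \cdot 24 \left(7 + 24\right)\right) \left(9 - 4\right) = \left(-1034 + 2 \cdot 24 \cdot 31\right) \left(9 - 4\right) = \left(-1034 + 1488\right) 5 = 454 \cdot 5 = 2270$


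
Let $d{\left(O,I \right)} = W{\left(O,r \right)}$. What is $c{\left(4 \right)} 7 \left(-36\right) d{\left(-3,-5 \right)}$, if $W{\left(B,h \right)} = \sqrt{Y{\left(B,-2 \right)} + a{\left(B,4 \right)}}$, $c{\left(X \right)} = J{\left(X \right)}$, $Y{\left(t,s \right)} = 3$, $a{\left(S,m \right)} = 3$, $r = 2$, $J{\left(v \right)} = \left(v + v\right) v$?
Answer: $- 8064 \sqrt{6} \approx -19753.0$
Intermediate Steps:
$J{\left(v \right)} = 2 v^{2}$ ($J{\left(v \right)} = 2 v v = 2 v^{2}$)
$c{\left(X \right)} = 2 X^{2}$
$W{\left(B,h \right)} = \sqrt{6}$ ($W{\left(B,h \right)} = \sqrt{3 + 3} = \sqrt{6}$)
$d{\left(O,I \right)} = \sqrt{6}$
$c{\left(4 \right)} 7 \left(-36\right) d{\left(-3,-5 \right)} = 2 \cdot 4^{2} \cdot 7 \left(-36\right) \sqrt{6} = 2 \cdot 16 \cdot 7 \left(-36\right) \sqrt{6} = 32 \cdot 7 \left(-36\right) \sqrt{6} = 224 \left(-36\right) \sqrt{6} = - 8064 \sqrt{6}$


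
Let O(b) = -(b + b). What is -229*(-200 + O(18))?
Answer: 54044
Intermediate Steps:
O(b) = -2*b
-229*(-200 + O(18)) = -229*(-200 - 2*18) = -229*(-200 - 36) = -229*(-236) = 54044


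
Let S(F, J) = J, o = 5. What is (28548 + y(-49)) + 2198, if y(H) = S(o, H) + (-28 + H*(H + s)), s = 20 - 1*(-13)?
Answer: 31453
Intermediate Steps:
s = 33 (s = 20 + 13 = 33)
y(H) = -28 + H + H*(33 + H) (y(H) = H + (-28 + H*(H + 33)) = H + (-28 + H*(33 + H)) = -28 + H + H*(33 + H))
(28548 + y(-49)) + 2198 = (28548 + (-28 + (-49)² + 34*(-49))) + 2198 = (28548 + (-28 + 2401 - 1666)) + 2198 = (28548 + 707) + 2198 = 29255 + 2198 = 31453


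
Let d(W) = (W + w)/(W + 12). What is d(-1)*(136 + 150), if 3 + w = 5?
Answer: 26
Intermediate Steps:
w = 2 (w = -3 + 5 = 2)
d(W) = (2 + W)/(12 + W) (d(W) = (W + 2)/(W + 12) = (2 + W)/(12 + W))
d(-1)*(136 + 150) = ((2 - 1)/(12 - 1))*(136 + 150) = (1/11)*286 = 26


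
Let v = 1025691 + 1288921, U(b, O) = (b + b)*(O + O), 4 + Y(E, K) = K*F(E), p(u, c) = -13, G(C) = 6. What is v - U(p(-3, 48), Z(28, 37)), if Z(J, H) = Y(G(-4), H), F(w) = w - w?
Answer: 2314404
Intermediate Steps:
F(w) = 0
Y(E, K) = -4 (Y(E, K) = -4 + K*0 = -4 + 0 = -4)
Z(J, H) = -4
U(b, O) = 4*O*b (U(b, O) = (2*b)*(2*O) = 4*O*b)
v = 2314612
v - U(p(-3, 48), Z(28, 37)) = 2314612 - 4*(-4)*(-13) = 2314612 - 1*208 = 2314612 - 208 = 2314404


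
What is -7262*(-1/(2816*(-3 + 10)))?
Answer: 3631/9856 ≈ 0.36840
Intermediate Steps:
-7262*(-1/(2816*(-3 + 10))) = -7262/((-2816*7)) = -7262/(-19712) = -7262*(-1/19712) = 3631/9856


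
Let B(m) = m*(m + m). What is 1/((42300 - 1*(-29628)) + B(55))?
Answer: 1/77978 ≈ 1.2824e-5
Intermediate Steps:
B(m) = 2*m² (B(m) = m*(2*m) = 2*m²)
1/((42300 - 1*(-29628)) + B(55)) = 1/((42300 - 1*(-29628)) + 2*55²) = 1/((42300 + 29628) + 2*3025) = 1/(71928 + 6050) = 1/77978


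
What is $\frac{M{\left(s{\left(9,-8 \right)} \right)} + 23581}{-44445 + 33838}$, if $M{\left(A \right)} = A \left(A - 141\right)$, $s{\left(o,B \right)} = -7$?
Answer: $- \frac{24617}{10607} \approx -2.3208$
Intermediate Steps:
$M{\left(A \right)} = A \left(-141 + A\right)$
$\frac{M{\left(s{\left(9,-8 \right)} \right)} + 23581}{-44445 + 33838} = \frac{- 7 \left(-141 - 7\right) + 23581}{-44445 + 33838} = \frac{\left(-7\right) \left(-148\right) + 23581}{-10607} = \left(1036 + 23581\right) \left(- \frac{1}{10607}\right) = 24617 \left(- \frac{1}{10607}\right) = - \frac{24617}{10607}$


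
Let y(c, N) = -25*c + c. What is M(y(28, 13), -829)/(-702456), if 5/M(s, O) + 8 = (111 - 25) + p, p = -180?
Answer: 5/71650512 ≈ 6.9783e-8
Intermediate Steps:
y(c, N) = -24*c
M(s, O) = -5/102 (M(s, O) = 5/(-8 + ((111 - 25) - 180)) = 5/(-8 + (86 - 180)) = 5/(-8 - 94) = 5/(-102) = 5*(-1/102) = -5/102)
M(y(28, 13), -829)/(-702456) = -5/102/(-702456) = -5/102*(-1/702456) = 5/71650512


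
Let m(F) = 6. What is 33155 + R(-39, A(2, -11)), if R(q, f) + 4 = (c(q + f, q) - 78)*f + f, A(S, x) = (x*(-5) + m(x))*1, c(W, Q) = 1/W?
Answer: 626049/22 ≈ 28457.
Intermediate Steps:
A(S, x) = 6 - 5*x (A(S, x) = (x*(-5) + 6)*1 = (-5*x + 6)*1 = (6 - 5*x)*1 = 6 - 5*x)
R(q, f) = -4 + f + f*(-78 + 1/(f + q)) (R(q, f) = -4 + ((1/(q + f) - 78)*f + f) = -4 + ((1/(f + q) - 78)*f + f) = -4 + ((-78 + 1/(f + q))*f + f) = -4 + (f*(-78 + 1/(f + q)) + f) = -4 + (f + f*(-78 + 1/(f + q))) = -4 + f + f*(-78 + 1/(f + q)))
33155 + R(-39, A(2, -11)) = 33155 + ((6 - 5*(-11)) - (4 + 77*(6 - 5*(-11)))*((6 - 5*(-11)) - 39))/((6 - 5*(-11)) - 39) = 33155 + ((6 + 55) - (4 + 77*(6 + 55))*((6 + 55) - 39))/((6 + 55) - 39) = 33155 + (61 - (4 + 77*61)*(61 - 39))/(61 - 39) = 33155 + (61 - 1*(4 + 4697)*22)/22 = 33155 + (61 - 1*4701*22)/22 = 33155 + (61 - 103422)/22 = 33155 + (1/22)*(-103361) = 33155 - 103361/22 = 626049/22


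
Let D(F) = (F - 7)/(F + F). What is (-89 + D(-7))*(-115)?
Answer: 10120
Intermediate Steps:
D(F) = (-7 + F)/(2*F) (D(F) = (-7 + F)/((2*F)) = (-7 + F)*(1/(2*F)) = (-7 + F)/(2*F))
(-89 + D(-7))*(-115) = (-89 + (½)*(-7 - 7)/(-7))*(-115) = (-89 + (½)*(-⅐)*(-14))*(-115) = (-89 + 1)*(-115) = -88*(-115) = 10120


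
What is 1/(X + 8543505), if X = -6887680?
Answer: 1/1655825 ≈ 6.0393e-7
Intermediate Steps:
1/(X + 8543505) = 1/(-6887680 + 8543505) = 1/1655825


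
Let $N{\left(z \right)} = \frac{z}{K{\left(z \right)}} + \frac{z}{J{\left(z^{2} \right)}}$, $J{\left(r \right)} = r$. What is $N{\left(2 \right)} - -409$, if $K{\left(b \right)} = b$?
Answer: $\frac{821}{2} \approx 410.5$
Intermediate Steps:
$N{\left(z \right)} = 1 + \frac{1}{z}$ ($N{\left(z \right)} = \frac{z}{z} + \frac{z}{z^{2}} = 1 + \frac{z}{z^{2}} = 1 + \frac{1}{z}$)
$N{\left(2 \right)} - -409 = \frac{1 + 2}{2} - -409 = \frac{1}{2} \cdot 3 + 409 = \frac{3}{2} + 409 = \frac{821}{2}$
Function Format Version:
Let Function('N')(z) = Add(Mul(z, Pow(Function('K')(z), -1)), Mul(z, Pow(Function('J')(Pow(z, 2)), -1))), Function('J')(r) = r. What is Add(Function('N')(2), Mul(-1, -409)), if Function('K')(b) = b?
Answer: Rational(821, 2) ≈ 410.50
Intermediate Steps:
Function('N')(z) = Add(1, Pow(z, -1)) (Function('N')(z) = Add(Mul(z, Pow(z, -1)), Mul(z, Pow(Pow(z, 2), -1))) = Add(1, Mul(z, Pow(z, -2))) = Add(1, Pow(z, -1)))
Add(Function('N')(2), Mul(-1, -409)) = Add(Mul(Pow(2, -1), Add(1, 2)), Mul(-1, -409)) = Add(Mul(Rational(1, 2), 3), 409) = Add(Rational(3, 2), 409) = Rational(821, 2)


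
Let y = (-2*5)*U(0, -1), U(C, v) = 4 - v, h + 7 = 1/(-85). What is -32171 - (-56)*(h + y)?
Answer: -3005911/85 ≈ -35364.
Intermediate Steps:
h = -596/85 (h = -7 + 1/(-85) = -7 - 1/85 = -596/85 ≈ -7.0118)
y = -50 (y = (-2*5)*(4 - 1*(-1)) = -10*(4 + 1) = -10*5 = -50)
-32171 - (-56)*(h + y) = -32171 - (-56)*(-596/85 - 50) = -32171 - (-56)*(-4846)/85 = -32171 - 1*271376/85 = -32171 - 271376/85 = -3005911/85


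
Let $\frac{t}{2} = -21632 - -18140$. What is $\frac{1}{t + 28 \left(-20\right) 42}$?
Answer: $- \frac{1}{30504} \approx -3.2783 \cdot 10^{-5}$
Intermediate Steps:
$t = -6984$ ($t = 2 \left(-21632 - -18140\right) = 2 \left(-21632 + 18140\right) = 2 \left(-3492\right) = -6984$)
$\frac{1}{t + 28 \left(-20\right) 42} = \frac{1}{-6984 + 28 \left(-20\right) 42} = \frac{1}{-6984 - 23520} = \frac{1}{-30504} = - \frac{1}{30504}$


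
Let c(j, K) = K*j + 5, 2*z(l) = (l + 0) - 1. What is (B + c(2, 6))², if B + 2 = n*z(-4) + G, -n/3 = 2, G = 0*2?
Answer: 900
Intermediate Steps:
G = 0
n = -6 (n = -3*2 = -6)
z(l) = -½ + l/2 (z(l) = ((l + 0) - 1)/2 = (l - 1)/2 = (-1 + l)/2 = -½ + l/2)
B = 13 (B = -2 + (-6*(-½ + (½)*(-4)) + 0) = -2 + (-6*(-½ - 2) + 0) = -2 + (-6*(-5/2) + 0) = -2 + (15 + 0) = -2 + 15 = 13)
c(j, K) = 5 + K*j
(B + c(2, 6))² = (13 + (5 + 6*2))² = (13 + (5 + 12))² = (13 + 17)² = 30² = 900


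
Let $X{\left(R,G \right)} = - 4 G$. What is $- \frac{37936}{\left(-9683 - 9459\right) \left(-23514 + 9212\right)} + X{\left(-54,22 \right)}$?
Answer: $- \frac{6022924932}{68442221} \approx -88.0$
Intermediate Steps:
$- \frac{37936}{\left(-9683 - 9459\right) \left(-23514 + 9212\right)} + X{\left(-54,22 \right)} = - \frac{37936}{\left(-9683 - 9459\right) \left(-23514 + 9212\right)} - 88 = - \frac{37936}{\left(-19142\right) \left(-14302\right)} - 88 = - \frac{37936}{273768884} - 88 = \left(-37936\right) \frac{1}{273768884} - 88 = - \frac{9484}{68442221} - 88 = - \frac{6022924932}{68442221}$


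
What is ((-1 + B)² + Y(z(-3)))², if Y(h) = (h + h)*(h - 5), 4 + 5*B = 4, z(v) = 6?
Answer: 169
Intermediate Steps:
B = 0 (B = -⅘ + (⅕)*4 = -⅘ + ⅘ = 0)
Y(h) = 2*h*(-5 + h) (Y(h) = (2*h)*(-5 + h) = 2*h*(-5 + h))
((-1 + B)² + Y(z(-3)))² = ((-1 + 0)² + 2*6*(-5 + 6))² = ((-1)² + 2*6*1)² = (1 + 12)² = 13² = 169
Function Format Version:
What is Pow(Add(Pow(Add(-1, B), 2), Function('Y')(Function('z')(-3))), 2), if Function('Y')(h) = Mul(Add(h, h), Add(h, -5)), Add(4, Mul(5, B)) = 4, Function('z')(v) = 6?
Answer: 169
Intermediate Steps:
B = 0 (B = Add(Rational(-4, 5), Mul(Rational(1, 5), 4)) = Add(Rational(-4, 5), Rational(4, 5)) = 0)
Function('Y')(h) = Mul(2, h, Add(-5, h)) (Function('Y')(h) = Mul(Mul(2, h), Add(-5, h)) = Mul(2, h, Add(-5, h)))
Pow(Add(Pow(Add(-1, B), 2), Function('Y')(Function('z')(-3))), 2) = Pow(Add(Pow(Add(-1, 0), 2), Mul(2, 6, Add(-5, 6))), 2) = Pow(Add(Pow(-1, 2), Mul(2, 6, 1)), 2) = Pow(Add(1, 12), 2) = Pow(13, 2) = 169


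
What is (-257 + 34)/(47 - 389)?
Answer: 223/342 ≈ 0.65205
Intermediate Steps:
(-257 + 34)/(47 - 389) = -223/(-342) = -223*(-1/342) = 223/342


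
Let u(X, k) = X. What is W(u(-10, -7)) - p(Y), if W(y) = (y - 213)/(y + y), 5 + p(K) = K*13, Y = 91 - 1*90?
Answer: 63/20 ≈ 3.1500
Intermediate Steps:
Y = 1 (Y = 91 - 90 = 1)
p(K) = -5 + 13*K (p(K) = -5 + K*13 = -5 + 13*K)
W(y) = (-213 + y)/(2*y) (W(y) = (-213 + y)/((2*y)) = (-213 + y)*(1/(2*y)) = (-213 + y)/(2*y))
W(u(-10, -7)) - p(Y) = (½)*(-213 - 10)/(-10) - (-5 + 13*1) = (½)*(-⅒)*(-223) - (-5 + 13) = 223/20 - 1*8 = 223/20 - 8 = 63/20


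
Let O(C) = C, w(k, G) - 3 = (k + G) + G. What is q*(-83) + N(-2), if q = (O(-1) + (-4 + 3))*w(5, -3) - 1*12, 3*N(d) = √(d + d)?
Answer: 1328 + 2*I/3 ≈ 1328.0 + 0.66667*I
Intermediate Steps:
w(k, G) = 3 + k + 2*G (w(k, G) = 3 + ((k + G) + G) = 3 + ((G + k) + G) = 3 + (k + 2*G) = 3 + k + 2*G)
N(d) = √2*√d/3 (N(d) = √(d + d)/3 = √(2*d)/3 = (√2*√d)/3 = √2*√d/3)
q = -16 (q = (-1 + (-4 + 3))*(3 + 5 + 2*(-3)) - 1*12 = (-1 - 1)*(3 + 5 - 6) - 12 = -2*2 - 12 = -4 - 12 = -16)
q*(-83) + N(-2) = -16*(-83) + √2*√(-2)/3 = 1328 + √2*(I*√2)/3 = 1328 + 2*I/3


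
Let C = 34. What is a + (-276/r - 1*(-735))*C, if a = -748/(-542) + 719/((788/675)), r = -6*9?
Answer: 49549429835/1921932 ≈ 25781.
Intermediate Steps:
r = -54
a = 131817787/213548 (a = -748*(-1/542) + 719/((788*(1/675))) = 374/271 + 719/(788/675) = 374/271 + 719*(675/788) = 374/271 + 485325/788 = 131817787/213548 ≈ 617.27)
a + (-276/r - 1*(-735))*C = 131817787/213548 + (-276/(-54) - 1*(-735))*34 = 131817787/213548 + (-276*(-1/54) + 735)*34 = 131817787/213548 + (46/9 + 735)*34 = 131817787/213548 + (6661/9)*34 = 131817787/213548 + 226474/9 = 49549429835/1921932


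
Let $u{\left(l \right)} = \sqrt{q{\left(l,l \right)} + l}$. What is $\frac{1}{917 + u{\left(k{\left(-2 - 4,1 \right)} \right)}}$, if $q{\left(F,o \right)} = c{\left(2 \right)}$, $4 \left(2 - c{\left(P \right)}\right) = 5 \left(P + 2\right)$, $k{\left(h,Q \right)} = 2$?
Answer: $\frac{917}{840890} - \frac{i}{840890} \approx 0.0010905 - 1.1892 \cdot 10^{-6} i$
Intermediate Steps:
$c{\left(P \right)} = - \frac{1}{2} - \frac{5 P}{4}$ ($c{\left(P \right)} = 2 - \frac{5 \left(P + 2\right)}{4} = 2 - \frac{5 \left(2 + P\right)}{4} = 2 - \frac{10 + 5 P}{4} = 2 - \left(\frac{5}{2} + \frac{5 P}{4}\right) = - \frac{1}{2} - \frac{5 P}{4}$)
$q{\left(F,o \right)} = -3$ ($q{\left(F,o \right)} = - \frac{1}{2} - \frac{5}{2} = -3$)
$u{\left(l \right)} = \sqrt{-3 + l}$
$\frac{1}{917 + u{\left(k{\left(-2 - 4,1 \right)} \right)}} = \frac{1}{917 + \sqrt{-3 + 2}} = \frac{1}{917 + \sqrt{-1}} = \frac{1}{917 + i} = \frac{917 - i}{840890}$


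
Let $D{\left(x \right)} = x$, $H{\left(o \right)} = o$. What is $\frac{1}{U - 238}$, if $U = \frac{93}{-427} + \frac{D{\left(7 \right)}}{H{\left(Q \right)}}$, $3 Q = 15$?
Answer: $- \frac{2135}{505606} \approx -0.0042227$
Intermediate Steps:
$Q = 5$ ($Q = \frac{1}{3} \cdot 15 = 5$)
$U = \frac{2524}{2135}$ ($U = \frac{93}{-427} + \frac{7}{5} = 93 \left(- \frac{1}{427}\right) + 7 \cdot \frac{1}{5} = - \frac{93}{427} + \frac{7}{5} = \frac{2524}{2135} \approx 1.1822$)
$\frac{1}{U - 238} = \frac{1}{\frac{2524}{2135} - 238} = \frac{1}{- \frac{505606}{2135}} = - \frac{2135}{505606}$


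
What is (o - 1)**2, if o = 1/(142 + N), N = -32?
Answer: 11881/12100 ≈ 0.98190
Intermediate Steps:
o = 1/110 (o = 1/(142 - 32) = 1/110 ≈ 0.0090909)
(o - 1)**2 = (1/110 - 1)**2 = (-109/110)**2 = 11881/12100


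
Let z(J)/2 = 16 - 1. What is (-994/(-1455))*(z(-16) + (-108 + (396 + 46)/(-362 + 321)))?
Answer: -723632/11931 ≈ -60.651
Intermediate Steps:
z(J) = 30 (z(J) = 2*(16 - 1) = 2*15 = 30)
(-994/(-1455))*(z(-16) + (-108 + (396 + 46)/(-362 + 321))) = (-994/(-1455))*(30 + (-108 + (396 + 46)/(-362 + 321))) = (-994*(-1/1455))*(30 + (-108 + 442/(-41))) = 994*(30 + (-108 + 442*(-1/41)))/1455 = 994*(30 + (-108 - 442/41))/1455 = 994*(30 - 4870/41)/1455 = (994/1455)*(-3640/41) = -723632/11931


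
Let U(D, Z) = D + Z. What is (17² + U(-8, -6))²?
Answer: 75625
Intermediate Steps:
(17² + U(-8, -6))² = (17² + (-8 - 6))² = (289 - 14)² = 275² = 75625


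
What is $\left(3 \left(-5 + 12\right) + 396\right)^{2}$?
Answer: $173889$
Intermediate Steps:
$\left(3 \left(-5 + 12\right) + 396\right)^{2} = \left(3 \cdot 7 + 396\right)^{2} = \left(21 + 396\right)^{2} = 417^{2} = 173889$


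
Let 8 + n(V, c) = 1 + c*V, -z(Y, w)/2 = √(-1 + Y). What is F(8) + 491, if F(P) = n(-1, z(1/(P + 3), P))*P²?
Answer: 43 + 128*I*√110/11 ≈ 43.0 + 122.04*I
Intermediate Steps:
z(Y, w) = -2*√(-1 + Y)
n(V, c) = -7 + V*c (n(V, c) = -8 + (1 + c*V) = -8 + (1 + V*c) = -7 + V*c)
F(P) = P²*(-7 + 2*√(-1 + 1/(3 + P))) (F(P) = (-7 - (-2)*√(-1 + 1/(P + 3)))*P² = (-7 - (-2)*√(-1 + 1/(3 + P)))*P² = (-7 + 2*√(-1 + 1/(3 + P)))*P² = P²*(-7 + 2*√(-1 + 1/(3 + P))))
F(8) + 491 = 8²*(-7 + 2*√((-2 - 1*8)/(3 + 8))) + 491 = 64*(-7 + 2*√((-2 - 8)/11)) + 491 = 64*(-7 + 2*√((1/11)*(-10))) + 491 = 64*(-7 + 2*√(-10/11)) + 491 = 64*(-7 + 2*(I*√110/11)) + 491 = 64*(-7 + 2*I*√110/11) + 491 = (-448 + 128*I*√110/11) + 491 = 43 + 128*I*√110/11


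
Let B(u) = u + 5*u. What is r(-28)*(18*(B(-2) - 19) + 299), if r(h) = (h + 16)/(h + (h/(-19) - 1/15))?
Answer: -885780/7579 ≈ -116.87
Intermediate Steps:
B(u) = 6*u
r(h) = (16 + h)/(-1/15 + 18*h/19) (r(h) = (16 + h)/(h + (h*(-1/19) - 1*1/15)) = (16 + h)/(h + (-h/19 - 1/15)) = (16 + h)/(h + (-1/15 - h/19)) = (16 + h)/(-1/15 + 18*h/19))
r(-28)*(18*(B(-2) - 19) + 299) = (285*(16 - 28)/(-19 + 270*(-28)))*(18*(6*(-2) - 19) + 299) = (285*(-12)/(-19 - 7560))*(18*(-12 - 19) + 299) = (285*(-12)/(-7579))*(18*(-31) + 299) = (285*(-1/7579)*(-12))*(-558 + 299) = (3420/7579)*(-259) = -885780/7579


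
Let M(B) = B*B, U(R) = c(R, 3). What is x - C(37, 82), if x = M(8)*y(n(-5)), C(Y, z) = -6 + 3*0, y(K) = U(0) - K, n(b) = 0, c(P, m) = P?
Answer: 6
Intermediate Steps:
U(R) = R
y(K) = -K (y(K) = 0 - K = -K)
C(Y, z) = -6 (C(Y, z) = -6 + 0 = -6)
M(B) = B**2
x = 0 (x = 8**2*(-1*0) = 64*0 = 0)
x - C(37, 82) = 0 - 1*(-6) = 0 + 6 = 6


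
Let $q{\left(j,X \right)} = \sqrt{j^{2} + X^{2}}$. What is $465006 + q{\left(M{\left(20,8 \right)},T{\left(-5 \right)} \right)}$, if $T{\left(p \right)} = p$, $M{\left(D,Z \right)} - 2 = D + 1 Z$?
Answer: $465006 + 5 \sqrt{37} \approx 4.6504 \cdot 10^{5}$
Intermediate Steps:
$M{\left(D,Z \right)} = 2 + D + Z$ ($M{\left(D,Z \right)} = 2 + \left(D + 1 Z\right) = 2 + \left(D + Z\right) = 2 + D + Z$)
$q{\left(j,X \right)} = \sqrt{X^{2} + j^{2}}$
$465006 + q{\left(M{\left(20,8 \right)},T{\left(-5 \right)} \right)} = 465006 + \sqrt{\left(-5\right)^{2} + \left(2 + 20 + 8\right)^{2}} = 465006 + \sqrt{25 + 30^{2}} = 465006 + \sqrt{25 + 900} = 465006 + \sqrt{925} = 465006 + 5 \sqrt{37}$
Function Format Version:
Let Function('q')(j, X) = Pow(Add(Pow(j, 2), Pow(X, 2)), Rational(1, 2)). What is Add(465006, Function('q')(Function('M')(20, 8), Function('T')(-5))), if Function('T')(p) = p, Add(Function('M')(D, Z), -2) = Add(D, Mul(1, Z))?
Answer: Add(465006, Mul(5, Pow(37, Rational(1, 2)))) ≈ 4.6504e+5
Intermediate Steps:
Function('M')(D, Z) = Add(2, D, Z) (Function('M')(D, Z) = Add(2, Add(D, Mul(1, Z))) = Add(2, Add(D, Z)) = Add(2, D, Z))
Function('q')(j, X) = Pow(Add(Pow(X, 2), Pow(j, 2)), Rational(1, 2))
Add(465006, Function('q')(Function('M')(20, 8), Function('T')(-5))) = Add(465006, Pow(Add(Pow(-5, 2), Pow(Add(2, 20, 8), 2)), Rational(1, 2))) = Add(465006, Pow(Add(25, Pow(30, 2)), Rational(1, 2))) = Add(465006, Pow(Add(25, 900), Rational(1, 2))) = Add(465006, Pow(925, Rational(1, 2))) = Add(465006, Mul(5, Pow(37, Rational(1, 2))))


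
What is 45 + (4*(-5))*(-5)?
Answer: 145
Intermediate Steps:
45 + (4*(-5))*(-5) = 45 - 20*(-5) = 45 + 100 = 145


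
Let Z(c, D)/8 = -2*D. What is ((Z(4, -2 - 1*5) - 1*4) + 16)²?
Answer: 15376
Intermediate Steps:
Z(c, D) = -16*D (Z(c, D) = 8*(-2*D) = -16*D)
((Z(4, -2 - 1*5) - 1*4) + 16)² = ((-16*(-2 - 1*5) - 1*4) + 16)² = ((-16*(-2 - 5) - 4) + 16)² = ((-16*(-7) - 4) + 16)² = ((112 - 4) + 16)² = (108 + 16)² = 124² = 15376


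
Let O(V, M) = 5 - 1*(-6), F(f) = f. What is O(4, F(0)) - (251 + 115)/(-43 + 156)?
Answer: 877/113 ≈ 7.7611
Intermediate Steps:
O(V, M) = 11 (O(V, M) = 5 + 6 = 11)
O(4, F(0)) - (251 + 115)/(-43 + 156) = 11 - (251 + 115)/(-43 + 156) = 11 - 366/113 = 877/113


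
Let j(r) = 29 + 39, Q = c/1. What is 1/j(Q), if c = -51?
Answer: 1/68 ≈ 0.014706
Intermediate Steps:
Q = -51 (Q = -51/1 = -51*1 = -51)
j(r) = 68
1/j(Q) = 1/68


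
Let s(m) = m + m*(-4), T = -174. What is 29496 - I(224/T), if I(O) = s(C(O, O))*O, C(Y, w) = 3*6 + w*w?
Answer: 6457737464/219501 ≈ 29420.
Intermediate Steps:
C(Y, w) = 18 + w²
s(m) = -3*m (s(m) = m - 4*m = -3*m)
I(O) = O*(-54 - 3*O²) (I(O) = (-3*(18 + O²))*O = (-54 - 3*O²)*O = O*(-54 - 3*O²))
29496 - I(224/T) = 29496 - 3*224/(-174)*(-18 - (224/(-174))²) = 29496 - 3*224*(-1/174)*(-18 - (224*(-1/174))²) = 29496 - 3*(-112)*(-18 - (-112/87)²)/87 = 29496 - 3*(-112)*(-18 - 1*12544/7569)/87 = 29496 - 3*(-112)*(-18 - 12544/7569)/87 = 29496 - 3*(-112)*(-148786)/(87*7569) = 29496 - 1*16664032/219501 = 29496 - 16664032/219501 = 6457737464/219501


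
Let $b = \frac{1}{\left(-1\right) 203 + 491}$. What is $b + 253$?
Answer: $\frac{72865}{288} \approx 253.0$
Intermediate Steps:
$b = \frac{1}{288}$ ($b = \frac{1}{-203 + 491} = \frac{1}{288} \approx 0.0034722$)
$b + 253 = \frac{1}{288} + 253 = \frac{72865}{288}$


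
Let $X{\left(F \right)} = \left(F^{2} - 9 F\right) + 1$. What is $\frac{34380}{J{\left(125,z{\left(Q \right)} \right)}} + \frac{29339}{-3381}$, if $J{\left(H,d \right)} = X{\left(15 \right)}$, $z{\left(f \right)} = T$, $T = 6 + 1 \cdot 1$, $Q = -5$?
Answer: $\frac{16224133}{43953} \approx 369.12$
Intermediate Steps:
$T = 7$ ($T = 6 + 1 = 7$)
$z{\left(f \right)} = 7$
$X{\left(F \right)} = 1 + F^{2} - 9 F$
$J{\left(H,d \right)} = 91$ ($J{\left(H,d \right)} = 1 + 15^{2} - 135 = 1 + 225 - 135 = 91$)
$\frac{34380}{J{\left(125,z{\left(Q \right)} \right)}} + \frac{29339}{-3381} = \frac{34380}{91} + \frac{29339}{-3381} = 34380 \cdot \frac{1}{91} + 29339 \left(- \frac{1}{3381}\right) = \frac{34380}{91} - \frac{29339}{3381} = \frac{16224133}{43953}$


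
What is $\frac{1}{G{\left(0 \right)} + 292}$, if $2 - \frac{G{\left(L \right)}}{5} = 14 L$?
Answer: $\frac{1}{302} \approx 0.0033113$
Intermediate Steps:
$G{\left(L \right)} = 10 - 70 L$ ($G{\left(L \right)} = 10 - 5 \cdot 14 L = 10 - 70 L$)
$\frac{1}{G{\left(0 \right)} + 292} = \frac{1}{\left(10 - 0\right) + 292} = \frac{1}{\left(10 + 0\right) + 292} = \frac{1}{10 + 292} = \frac{1}{302}$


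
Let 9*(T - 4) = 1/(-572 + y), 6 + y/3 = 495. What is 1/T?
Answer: 8055/32221 ≈ 0.24999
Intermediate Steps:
y = 1467 (y = -18 + 3*495 = -18 + 1485 = 1467)
T = 32221/8055 (T = 4 + 1/(9*(-572 + 1467)) = 4 + (⅑)/895 = 4 + (⅑)*(1/895) = 4 + 1/8055 = 32221/8055 ≈ 4.0001)
1/T = 1/(32221/8055) = 8055/32221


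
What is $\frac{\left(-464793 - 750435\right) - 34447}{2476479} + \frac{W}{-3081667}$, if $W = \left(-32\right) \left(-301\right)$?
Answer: $- \frac{203943981787}{401667558447} \approx -0.50774$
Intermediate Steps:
$W = 9632$
$\frac{\left(-464793 - 750435\right) - 34447}{2476479} + \frac{W}{-3081667} = \frac{\left(-464793 - 750435\right) - 34447}{2476479} + \frac{9632}{-3081667} = \left(-1215228 - 34447\right) \frac{1}{2476479} + 9632 \left(- \frac{1}{3081667}\right) = \left(-1249675\right) \frac{1}{2476479} - \frac{9632}{3081667} = - \frac{1249675}{2476479} - \frac{9632}{3081667} = - \frac{203943981787}{401667558447}$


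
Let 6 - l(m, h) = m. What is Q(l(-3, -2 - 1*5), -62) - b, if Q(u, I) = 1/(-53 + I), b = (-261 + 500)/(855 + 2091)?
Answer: -30431/338790 ≈ -0.089823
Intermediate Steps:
l(m, h) = 6 - m
b = 239/2946 ≈ 0.081127
Q(l(-3, -2 - 1*5), -62) - b = 1/(-53 - 62) - 1*239/2946 = 1/(-115) - 239/2946 = -1/115 - 239/2946 = -30431/338790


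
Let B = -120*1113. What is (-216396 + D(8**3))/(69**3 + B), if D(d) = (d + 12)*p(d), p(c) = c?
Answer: 51892/194949 ≈ 0.26618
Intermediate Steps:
B = -133560
D(d) = d*(12 + d) (D(d) = (d + 12)*d = (12 + d)*d = d*(12 + d))
(-216396 + D(8**3))/(69**3 + B) = (-216396 + 8**3*(12 + 8**3))/(69**3 - 133560) = (-216396 + 512*(12 + 512))/(328509 - 133560) = (-216396 + 512*524)/194949 = (-216396 + 268288)*(1/194949) = 51892*(1/194949) = 51892/194949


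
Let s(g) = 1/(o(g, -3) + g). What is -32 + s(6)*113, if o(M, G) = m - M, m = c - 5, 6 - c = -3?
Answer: -15/4 ≈ -3.7500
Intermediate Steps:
c = 9 (c = 6 - 1*(-3) = 6 + 3 = 9)
m = 4 (m = 9 - 5 = 4)
o(M, G) = 4 - M
s(g) = ¼ (s(g) = 1/((4 - g) + g) = 1/4 = ¼)
-32 + s(6)*113 = -32 + (¼)*113 = -32 + 113/4 = -15/4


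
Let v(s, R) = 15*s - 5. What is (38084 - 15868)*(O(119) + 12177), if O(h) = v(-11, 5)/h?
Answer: 1893447464/7 ≈ 2.7049e+8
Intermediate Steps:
v(s, R) = -5 + 15*s
O(h) = -170/h (O(h) = (-5 + 15*(-11))/h = (-5 - 165)/h = -170/h)
(38084 - 15868)*(O(119) + 12177) = (38084 - 15868)*(-170/119 + 12177) = 22216*(-170*1/119 + 12177) = 22216*(-10/7 + 12177) = 22216*(85229/7) = 1893447464/7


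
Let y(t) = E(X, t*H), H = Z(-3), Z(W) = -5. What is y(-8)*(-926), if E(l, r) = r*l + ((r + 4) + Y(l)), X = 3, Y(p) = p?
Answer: -154642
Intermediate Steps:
H = -5
E(l, r) = 4 + l + r + l*r (E(l, r) = r*l + ((r + 4) + l) = l*r + ((4 + r) + l) = l*r + (4 + l + r) = 4 + l + r + l*r)
y(t) = 7 - 20*t (y(t) = 4 + 3 + t*(-5) + 3*(t*(-5)) = 4 + 3 - 5*t + 3*(-5*t) = 4 + 3 - 5*t - 15*t = 7 - 20*t)
y(-8)*(-926) = (7 - 20*(-8))*(-926) = (7 + 160)*(-926) = 167*(-926) = -154642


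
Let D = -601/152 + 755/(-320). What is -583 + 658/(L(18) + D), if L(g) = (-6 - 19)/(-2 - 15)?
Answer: -71965723/100109 ≈ -718.87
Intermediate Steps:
L(g) = 25/17 (L(g) = -25/(-17) = -25*(-1/17) = 25/17)
D = -7677/1216 (D = -601*1/152 + 755*(-1/320) = -601/152 - 151/64 = -7677/1216 ≈ -6.3133)
-583 + 658/(L(18) + D) = -583 + 658/(25/17 - 7677/1216) = -583 + 658/(-100109/20672) = -583 - 20672/100109*658 = -583 - 13602176/100109 = -71965723/100109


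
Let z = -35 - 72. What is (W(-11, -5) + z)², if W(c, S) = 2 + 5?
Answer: 10000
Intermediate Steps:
W(c, S) = 7
z = -107
(W(-11, -5) + z)² = (7 - 107)² = (-100)² = 10000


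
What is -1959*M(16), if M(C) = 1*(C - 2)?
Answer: -27426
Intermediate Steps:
M(C) = -2 + C (M(C) = 1*(-2 + C) = -2 + C)
-1959*M(16) = -1959*(-2 + 16) = -1959*14 = -27426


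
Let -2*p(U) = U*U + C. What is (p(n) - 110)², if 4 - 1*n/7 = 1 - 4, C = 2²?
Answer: 6890625/4 ≈ 1.7227e+6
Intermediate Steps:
C = 4
n = 49 (n = 28 - 7*(1 - 4) = 28 - 7*(-3) = 28 + 21 = 49)
p(U) = -2 - U²/2 (p(U) = -(U*U + 4)/2 = -(U² + 4)/2 = -(4 + U²)/2 = -2 - U²/2)
(p(n) - 110)² = ((-2 - ½*49²) - 110)² = ((-2 - ½*2401) - 110)² = ((-2 - 2401/2) - 110)² = (-2405/2 - 110)² = (-2625/2)² = 6890625/4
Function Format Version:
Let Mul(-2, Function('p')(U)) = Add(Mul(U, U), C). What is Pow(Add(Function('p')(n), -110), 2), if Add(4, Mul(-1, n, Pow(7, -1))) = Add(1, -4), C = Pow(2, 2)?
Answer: Rational(6890625, 4) ≈ 1.7227e+6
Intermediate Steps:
C = 4
n = 49 (n = Add(28, Mul(-7, Add(1, -4))) = Add(28, Mul(-7, -3)) = Add(28, 21) = 49)
Function('p')(U) = Add(-2, Mul(Rational(-1, 2), Pow(U, 2))) (Function('p')(U) = Mul(Rational(-1, 2), Add(Mul(U, U), 4)) = Mul(Rational(-1, 2), Add(Pow(U, 2), 4)) = Mul(Rational(-1, 2), Add(4, Pow(U, 2))) = Add(-2, Mul(Rational(-1, 2), Pow(U, 2))))
Pow(Add(Function('p')(n), -110), 2) = Pow(Add(Add(-2, Mul(Rational(-1, 2), Pow(49, 2))), -110), 2) = Pow(Add(Add(-2, Mul(Rational(-1, 2), 2401)), -110), 2) = Pow(Add(Add(-2, Rational(-2401, 2)), -110), 2) = Pow(Add(Rational(-2405, 2), -110), 2) = Pow(Rational(-2625, 2), 2) = Rational(6890625, 4)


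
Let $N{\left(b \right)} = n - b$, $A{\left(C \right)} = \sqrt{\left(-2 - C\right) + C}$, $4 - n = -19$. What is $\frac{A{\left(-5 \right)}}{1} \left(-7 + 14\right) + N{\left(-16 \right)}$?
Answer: $39 + 7 i \sqrt{2} \approx 39.0 + 9.8995 i$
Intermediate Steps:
$n = 23$ ($n = 4 - -19 = 4 + 19 = 23$)
$A{\left(C \right)} = i \sqrt{2}$ ($A{\left(C \right)} = \sqrt{-2} = i \sqrt{2}$)
$N{\left(b \right)} = 23 - b$
$\frac{A{\left(-5 \right)}}{1} \left(-7 + 14\right) + N{\left(-16 \right)} = \frac{i \sqrt{2}}{1} \left(-7 + 14\right) + \left(23 - -16\right) = i \sqrt{2} \cdot 1 \cdot 7 + \left(23 + 16\right) = i \sqrt{2} \cdot 7 + 39 = 7 i \sqrt{2} + 39 = 39 + 7 i \sqrt{2}$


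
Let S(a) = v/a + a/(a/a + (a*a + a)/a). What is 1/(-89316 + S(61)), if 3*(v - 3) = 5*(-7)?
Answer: -3843/343238213 ≈ -1.1196e-5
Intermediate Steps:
v = -26/3 (v = 3 + (5*(-7))/3 = 3 + (1/3)*(-35) = 3 - 35/3 = -26/3 ≈ -8.6667)
S(a) = -26/(3*a) + a/(1 + (a + a**2)/a) (S(a) = -26/(3*a) + a/(a/a + (a*a + a)/a) = -26/(3*a) + a/(1 + (a**2 + a)/a) = -26/(3*a) + a/(1 + (a + a**2)/a))
1/(-89316 + S(61)) = 1/(-89316 + (1/3)*(-52 - 26*61 + 3*61**2)/(61*(2 + 61))) = 1/(-89316 + (1/3)*(1/61)*(-52 - 1586 + 3*3721)/63) = 1/(-89316 + (1/3)*(1/61)*(1/63)*(-52 - 1586 + 11163)) = 1/(-89316 + (1/3)*(1/61)*(1/63)*9525) = 1/(-89316 + 3175/3843) = 1/(-343238213/3843) = -3843/343238213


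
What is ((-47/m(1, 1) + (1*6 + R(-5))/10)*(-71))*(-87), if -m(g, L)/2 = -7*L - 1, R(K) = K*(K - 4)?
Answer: 1068621/80 ≈ 13358.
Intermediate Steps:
R(K) = K*(-4 + K)
m(g, L) = 2 + 14*L (m(g, L) = -2*(-7*L - 1) = -2*(-1 - 7*L) = 2 + 14*L)
((-47/m(1, 1) + (1*6 + R(-5))/10)*(-71))*(-87) = ((-47/(2 + 14*1) + (1*6 - 5*(-4 - 5))/10)*(-71))*(-87) = ((-47/(2 + 14) + (6 - 5*(-9))*(1/10))*(-71))*(-87) = ((-47/16 + (6 + 45)*(1/10))*(-71))*(-87) = ((-47*1/16 + 51*(1/10))*(-71))*(-87) = ((-47/16 + 51/10)*(-71))*(-87) = ((173/80)*(-71))*(-87) = -12283/80*(-87) = 1068621/80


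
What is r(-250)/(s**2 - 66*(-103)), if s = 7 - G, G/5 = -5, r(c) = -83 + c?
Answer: -333/7822 ≈ -0.042572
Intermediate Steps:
G = -25 (G = 5*(-5) = -25)
s = 32 (s = 7 - 1*(-25) = 7 + 25 = 32)
r(-250)/(s**2 - 66*(-103)) = (-83 - 250)/(32**2 - 66*(-103)) = -333/(1024 + 6798) = -333/7822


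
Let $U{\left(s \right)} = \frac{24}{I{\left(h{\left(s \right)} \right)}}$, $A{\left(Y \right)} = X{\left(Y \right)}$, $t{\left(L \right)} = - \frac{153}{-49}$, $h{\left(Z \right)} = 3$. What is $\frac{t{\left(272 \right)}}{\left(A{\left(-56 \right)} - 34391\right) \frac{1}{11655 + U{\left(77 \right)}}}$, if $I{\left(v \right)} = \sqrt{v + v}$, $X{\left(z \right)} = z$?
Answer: $- \frac{6885}{6517} - \frac{612 \sqrt{6}}{1687903} \approx -1.0574$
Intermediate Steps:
$I{\left(v \right)} = \sqrt{2} \sqrt{v}$ ($I{\left(v \right)} = \sqrt{2 v} = \sqrt{2} \sqrt{v}$)
$t{\left(L \right)} = \frac{153}{49}$ ($t{\left(L \right)} = \left(-153\right) \left(- \frac{1}{49}\right) = \frac{153}{49}$)
$A{\left(Y \right)} = Y$
$U{\left(s \right)} = 4 \sqrt{6}$ ($U{\left(s \right)} = \frac{24}{\sqrt{2} \sqrt{3}} = \frac{24}{\sqrt{6}} = 24 \frac{\sqrt{6}}{6} = 4 \sqrt{6}$)
$\frac{t{\left(272 \right)}}{\left(A{\left(-56 \right)} - 34391\right) \frac{1}{11655 + U{\left(77 \right)}}} = \frac{153}{49 \frac{-56 - 34391}{11655 + 4 \sqrt{6}}} = \frac{153}{49 \left(- \frac{34447}{11655 + 4 \sqrt{6}}\right)} = \frac{153 \left(- \frac{45}{133} - \frac{4 \sqrt{6}}{34447}\right)}{49} = - \frac{6885}{6517} - \frac{612 \sqrt{6}}{1687903}$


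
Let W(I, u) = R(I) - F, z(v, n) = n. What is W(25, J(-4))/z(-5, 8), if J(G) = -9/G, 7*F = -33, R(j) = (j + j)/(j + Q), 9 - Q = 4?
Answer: 67/84 ≈ 0.79762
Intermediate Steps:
Q = 5 (Q = 9 - 1*4 = 9 - 4 = 5)
R(j) = 2*j/(5 + j) (R(j) = (j + j)/(j + 5) = (2*j)/(5 + j) = 2*j/(5 + j))
F = -33/7 (F = (⅐)*(-33) = -33/7 ≈ -4.7143)
W(I, u) = 33/7 + 2*I/(5 + I) (W(I, u) = 2*I/(5 + I) - 1*(-33/7) = 2*I/(5 + I) + 33/7 = 33/7 + 2*I/(5 + I))
W(25, J(-4))/z(-5, 8) = ((165 + 47*25)/(7*(5 + 25)))/8 = ((⅐)*(165 + 1175)/30)*(⅛) = ((⅐)*(1/30)*1340)*(⅛) = (134/21)*(⅛) = 67/84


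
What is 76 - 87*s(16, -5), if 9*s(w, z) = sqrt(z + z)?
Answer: 76 - 29*I*sqrt(10)/3 ≈ 76.0 - 30.569*I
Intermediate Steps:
s(w, z) = sqrt(2)*sqrt(z)/9 (s(w, z) = sqrt(z + z)/9 = sqrt(2*z)/9 = (sqrt(2)*sqrt(z))/9 = sqrt(2)*sqrt(z)/9)
76 - 87*s(16, -5) = 76 - 29*sqrt(2)*sqrt(-5)/3 = 76 - 29*sqrt(2)*I*sqrt(5)/3 = 76 - 29*I*sqrt(10)/3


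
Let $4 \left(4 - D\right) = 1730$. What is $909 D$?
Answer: $- \frac{779013}{2} \approx -3.8951 \cdot 10^{5}$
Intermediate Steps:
$D = - \frac{857}{2}$ ($D = 4 - \frac{865}{2} = - \frac{857}{2} \approx -428.5$)
$909 D = 909 \left(- \frac{857}{2}\right) = - \frac{779013}{2}$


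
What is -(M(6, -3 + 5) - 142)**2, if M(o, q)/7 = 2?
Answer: -16384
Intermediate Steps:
M(o, q) = 14 (M(o, q) = 7*2 = 14)
-(M(6, -3 + 5) - 142)**2 = -(14 - 142)**2 = -1*(-128)**2 = -1*16384 = -16384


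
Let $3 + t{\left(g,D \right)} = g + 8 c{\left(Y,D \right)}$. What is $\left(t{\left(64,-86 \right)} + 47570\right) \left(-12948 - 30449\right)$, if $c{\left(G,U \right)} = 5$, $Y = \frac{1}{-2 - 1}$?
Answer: $-2068778387$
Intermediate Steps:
$Y = - \frac{1}{3}$ ($Y = \frac{1}{-3} = - \frac{1}{3} \approx -0.33333$)
$t{\left(g,D \right)} = 37 + g$ ($t{\left(g,D \right)} = -3 + \left(g + 8 \cdot 5\right) = -3 + \left(g + 40\right) = -3 + \left(40 + g\right) = 37 + g$)
$\left(t{\left(64,-86 \right)} + 47570\right) \left(-12948 - 30449\right) = \left(\left(37 + 64\right) + 47570\right) \left(-12948 - 30449\right) = \left(101 + 47570\right) \left(-43397\right) = 47671 \left(-43397\right) = -2068778387$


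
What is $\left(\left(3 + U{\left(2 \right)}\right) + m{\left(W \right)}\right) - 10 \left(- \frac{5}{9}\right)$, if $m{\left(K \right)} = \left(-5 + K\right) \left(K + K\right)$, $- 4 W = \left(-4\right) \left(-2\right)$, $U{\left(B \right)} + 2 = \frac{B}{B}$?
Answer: $\frac{320}{9} \approx 35.556$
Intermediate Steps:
$U{\left(B \right)} = -1$ ($U{\left(B \right)} = -2 + \frac{B}{B} = -2 + 1 = -1$)
$W = -2$ ($W = - \frac{\left(-4\right) \left(-2\right)}{4} = \left(- \frac{1}{4}\right) 8 = -2$)
$m{\left(K \right)} = 2 K \left(-5 + K\right)$ ($m{\left(K \right)} = \left(-5 + K\right) 2 K = 2 K \left(-5 + K\right)$)
$\left(\left(3 + U{\left(2 \right)}\right) + m{\left(W \right)}\right) - 10 \left(- \frac{5}{9}\right) = \left(\left(3 - 1\right) + 2 \left(-2\right) \left(-5 - 2\right)\right) - 10 \left(- \frac{5}{9}\right) = \left(2 + 2 \left(-2\right) \left(-7\right)\right) - 10 \left(\left(-5\right) \frac{1}{9}\right) = \left(2 + 28\right) - - \frac{50}{9} = 30 + \frac{50}{9} = \frac{320}{9}$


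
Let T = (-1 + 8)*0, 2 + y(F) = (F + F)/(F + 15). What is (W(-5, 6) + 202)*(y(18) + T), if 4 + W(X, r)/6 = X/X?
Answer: -1840/11 ≈ -167.27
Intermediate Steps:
y(F) = -2 + 2*F/(15 + F) (y(F) = -2 + (F + F)/(F + 15) = -2 + (2*F)/(15 + F) = -2 + 2*F/(15 + F))
T = 0 (T = 7*0 = 0)
W(X, r) = -18 (W(X, r) = -24 + 6*(X/X) = -24 + 6*1 = -24 + 6 = -18)
(W(-5, 6) + 202)*(y(18) + T) = (-18 + 202)*(-30/(15 + 18) + 0) = 184*(-30/33 + 0) = 184*(-30*1/33 + 0) = 184*(-10/11 + 0) = 184*(-10/11) = -1840/11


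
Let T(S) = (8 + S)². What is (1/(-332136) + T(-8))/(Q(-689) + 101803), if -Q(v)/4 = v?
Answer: -1/34727808024 ≈ -2.8795e-11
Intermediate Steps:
Q(v) = -4*v
(1/(-332136) + T(-8))/(Q(-689) + 101803) = (1/(-332136) + (8 - 8)²)/(-4*(-689) + 101803) = (-1/332136 + 0²)/(2756 + 101803) = (-1/332136 + 0)/104559 = -1/332136*1/104559 = -1/34727808024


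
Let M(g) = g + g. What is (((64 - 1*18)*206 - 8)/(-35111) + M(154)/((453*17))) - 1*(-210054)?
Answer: 56796399260914/270389811 ≈ 2.1005e+5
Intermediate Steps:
M(g) = 2*g
(((64 - 1*18)*206 - 8)/(-35111) + M(154)/((453*17))) - 1*(-210054) = (((64 - 1*18)*206 - 8)/(-35111) + (2*154)/((453*17))) - 1*(-210054) = (((64 - 18)*206 - 8)*(-1/35111) + 308/7701) + 210054 = ((46*206 - 8)*(-1/35111) + 308*(1/7701)) + 210054 = ((9476 - 8)*(-1/35111) + 308/7701) + 210054 = (9468*(-1/35111) + 308/7701) + 210054 = (-9468/35111 + 308/7701) + 210054 = -62098880/270389811 + 210054 = 56796399260914/270389811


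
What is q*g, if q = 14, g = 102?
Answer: 1428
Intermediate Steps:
q*g = 14*102 = 1428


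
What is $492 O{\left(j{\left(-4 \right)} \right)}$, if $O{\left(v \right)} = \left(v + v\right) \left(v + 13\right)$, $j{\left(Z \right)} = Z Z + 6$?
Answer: $757680$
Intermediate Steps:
$j{\left(Z \right)} = 6 + Z^{2}$ ($j{\left(Z \right)} = Z^{2} + 6 = 6 + Z^{2}$)
$O{\left(v \right)} = 2 v \left(13 + v\right)$
$492 O{\left(j{\left(-4 \right)} \right)} = 492 \cdot 2 \left(6 + \left(-4\right)^{2}\right) \left(13 + \left(6 + \left(-4\right)^{2}\right)\right) = 492 \cdot 2 \left(6 + 16\right) \left(13 + \left(6 + 16\right)\right) = 492 \cdot 2 \cdot 22 \left(13 + 22\right) = 492 \cdot 2 \cdot 22 \cdot 35 = 492 \cdot 1540 = 757680$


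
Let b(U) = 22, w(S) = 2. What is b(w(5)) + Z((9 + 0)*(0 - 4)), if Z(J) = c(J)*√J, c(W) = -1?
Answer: 22 - 6*I ≈ 22.0 - 6.0*I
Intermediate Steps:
Z(J) = -√J
b(w(5)) + Z((9 + 0)*(0 - 4)) = 22 - √((9 + 0)*(0 - 4)) = 22 - √(9*(-4)) = 22 - √(-36) = 22 - 6*I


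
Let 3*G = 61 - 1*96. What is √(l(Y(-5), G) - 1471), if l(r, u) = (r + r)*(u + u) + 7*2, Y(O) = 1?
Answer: I*√13533/3 ≈ 38.777*I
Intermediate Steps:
G = -35/3 (G = (61 - 1*96)/3 = (61 - 96)/3 = (⅓)*(-35) = -35/3 ≈ -11.667)
l(r, u) = 14 + 4*r*u (l(r, u) = (2*r)*(2*u) + 14 = 4*r*u + 14 = 14 + 4*r*u)
√(l(Y(-5), G) - 1471) = √((14 + 4*1*(-35/3)) - 1471) = √((14 - 140/3) - 1471) = √(-98/3 - 1471) = √(-4511/3) = I*√13533/3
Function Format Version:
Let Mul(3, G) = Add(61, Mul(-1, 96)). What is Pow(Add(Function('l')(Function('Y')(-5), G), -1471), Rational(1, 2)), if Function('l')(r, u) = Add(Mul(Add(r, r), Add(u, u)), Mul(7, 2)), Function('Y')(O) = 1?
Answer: Mul(Rational(1, 3), I, Pow(13533, Rational(1, 2))) ≈ Mul(38.777, I)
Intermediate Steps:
G = Rational(-35, 3) (G = Mul(Rational(1, 3), Add(61, Mul(-1, 96))) = Mul(Rational(1, 3), Add(61, -96)) = Mul(Rational(1, 3), -35) = Rational(-35, 3) ≈ -11.667)
Function('l')(r, u) = Add(14, Mul(4, r, u)) (Function('l')(r, u) = Add(Mul(Mul(2, r), Mul(2, u)), 14) = Add(Mul(4, r, u), 14) = Add(14, Mul(4, r, u)))
Pow(Add(Function('l')(Function('Y')(-5), G), -1471), Rational(1, 2)) = Pow(Add(Add(14, Mul(4, 1, Rational(-35, 3))), -1471), Rational(1, 2)) = Pow(Add(Add(14, Rational(-140, 3)), -1471), Rational(1, 2)) = Pow(Add(Rational(-98, 3), -1471), Rational(1, 2)) = Pow(Rational(-4511, 3), Rational(1, 2)) = Mul(Rational(1, 3), I, Pow(13533, Rational(1, 2)))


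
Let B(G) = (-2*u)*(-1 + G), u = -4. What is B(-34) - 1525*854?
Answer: -1302630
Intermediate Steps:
B(G) = -8 + 8*G (B(G) = (-2*(-4))*(-1 + G) = 8*(-1 + G) = -8 + 8*G)
B(-34) - 1525*854 = (-8 + 8*(-34)) - 1525*854 = (-8 - 272) - 1302350 = -280 - 1302350 = -1302630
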